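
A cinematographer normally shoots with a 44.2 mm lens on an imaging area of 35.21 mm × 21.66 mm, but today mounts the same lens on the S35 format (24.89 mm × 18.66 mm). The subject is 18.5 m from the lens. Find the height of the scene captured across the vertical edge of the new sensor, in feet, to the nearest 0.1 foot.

The focal length stays 44.2 mm; the relevant sensor dimension is now h = 18.66 mm. Object distance dₒ = 18.5 m = 18500 mm.
Thin-lens field height W = h·(dₒ − f)/f = 18.66 × (18500 − 44.2)/44.2 ≈ 7791.521 mm = 7791.521/304.8 ft = 25.5627 ft.

25.6 ft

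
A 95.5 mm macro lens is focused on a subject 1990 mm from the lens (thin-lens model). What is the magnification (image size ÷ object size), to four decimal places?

Thin lens: 1/f = 1/dₒ + 1/dᵢ → 1/dᵢ = 1/95.5 − 1/1990 = 0.0099687 mm⁻¹, so dᵢ ≈ 100.3141 mm.
Magnification m = dᵢ/dₒ = 100.3141/1990 ≈ 0.05041.

0.0504×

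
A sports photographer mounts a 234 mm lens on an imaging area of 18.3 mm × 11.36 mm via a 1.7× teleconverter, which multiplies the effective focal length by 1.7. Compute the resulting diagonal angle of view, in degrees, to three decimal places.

Effective focal length f = 234 × 1.7 = 397.8 mm.
Sensor diagonal = √(18.3² + 11.36²) = √463.9396 ≈ 21.5393 mm.
α = 2·arctan(21.539 / (2 × 397.8)) = 2·arctan(0.02707) ≈ 3.1016°.

3.102°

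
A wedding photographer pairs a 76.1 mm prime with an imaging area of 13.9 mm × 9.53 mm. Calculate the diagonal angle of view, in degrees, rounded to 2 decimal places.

12.64°

Sensor diagonal = √(13.9² + 9.53²) = √284.0309 ≈ 16.8532 mm.
Angle of view α = 2·arctan(d/2f) with d = 16.8532 mm and f = 76.1 mm.
d/2f = 0.11073; arctan(0.11073) ≈ 6.3187°, so α ≈ 12.6373°.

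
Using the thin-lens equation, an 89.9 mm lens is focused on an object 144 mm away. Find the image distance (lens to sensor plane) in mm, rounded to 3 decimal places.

1/dᵢ = 1/f − 1/dₒ = 1/89.9 − 1/144 = 0.0041790 mm⁻¹.
dᵢ = 1/0.0041790 ≈ 239.2902 mm.

239.290 mm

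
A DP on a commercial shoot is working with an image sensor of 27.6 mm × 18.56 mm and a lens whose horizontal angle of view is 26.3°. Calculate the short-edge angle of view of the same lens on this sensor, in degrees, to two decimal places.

From the horizontal AOV: f = 27.6 / (2·tan(13.15°)) = 27.6 / 0.46725 ≈ 59.0684 mm.
Short-edge AOV = 2·arctan(18.56 / (2 × 59.0684)) = 2·arctan(0.15711) ≈ 17.8571°.

17.86°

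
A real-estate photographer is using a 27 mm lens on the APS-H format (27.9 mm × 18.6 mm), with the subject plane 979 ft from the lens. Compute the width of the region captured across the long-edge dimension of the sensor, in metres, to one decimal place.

308.3 m

dₒ: 979 ft × 304.8 mm/ft = 298399.19 mm.
Similar triangles through the lens centre give W/dₒ = w/dᵢ; with 1/f = 1/dₒ + 1/dᵢ this gives W = w·(dₒ − f)/f.
W = 27.9 mm × (298399 − 27) / 27 = 27.9 × 11050.8219 ≈ 308317.930 mm = 308.318 m.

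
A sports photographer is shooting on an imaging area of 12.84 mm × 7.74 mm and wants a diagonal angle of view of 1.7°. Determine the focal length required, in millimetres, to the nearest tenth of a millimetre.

Sensor diagonal = √(12.84² + 7.74²) = √224.7732 ≈ 14.9924 mm.
From α = 2·arctan(d/2f) we get f = d / (2·tan(α/2)).
With d = 14.9924 mm and α/2 = 0.85°, tan(α/2) ≈ 0.01484, so f ≈ 14.9924 / 0.02967 ≈ 505.2591 mm.

505.3 mm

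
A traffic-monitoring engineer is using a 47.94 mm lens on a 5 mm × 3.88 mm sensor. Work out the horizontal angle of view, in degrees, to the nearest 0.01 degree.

5.97°

Angle of view α = 2·arctan(w/2f) with w = 5 mm and f = 47.94 mm.
w/2f = 0.05215; arctan(0.05215) ≈ 2.9852°, so α ≈ 5.9704°.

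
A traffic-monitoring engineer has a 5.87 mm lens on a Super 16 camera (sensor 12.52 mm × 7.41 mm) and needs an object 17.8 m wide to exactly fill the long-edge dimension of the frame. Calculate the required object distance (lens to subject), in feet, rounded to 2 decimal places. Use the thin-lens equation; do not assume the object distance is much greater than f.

W: 17.8 m = 17800 mm.
Magnification m = w/W = dᵢ/dₒ; combined with 1/f = 1/dₒ + 1/dᵢ this gives dₒ = f·(1 + W/w).
dₒ = 5.87 mm × (1 + 17800/12.52) = 5.87 × 1422.7252 ≈ 8351.397 mm = 8351.397/304.8 ft = 27.3996 ft.

27.40 ft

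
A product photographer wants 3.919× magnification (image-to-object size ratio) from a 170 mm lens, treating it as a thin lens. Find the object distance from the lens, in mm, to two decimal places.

With m = dᵢ/dₒ and 1/f = 1/dₒ + 1/dᵢ, substituting dᵢ = m·dₒ gives 1/f = (1 + 1/m)/dₒ, hence dₒ = f·(1 + 1/m).
dₒ = 170 × (1 + 1/3.919) = 170 × 1.25517 ≈ 213.378 mm.

213.38 mm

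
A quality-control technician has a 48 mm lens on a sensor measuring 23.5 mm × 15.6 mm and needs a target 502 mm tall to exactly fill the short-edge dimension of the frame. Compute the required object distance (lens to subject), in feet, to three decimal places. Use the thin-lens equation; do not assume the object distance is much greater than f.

5.225 ft

Magnification m = h/W = dᵢ/dₒ; combined with 1/f = 1/dₒ + 1/dᵢ this gives dₒ = f·(1 + W/h).
dₒ = 48 mm × (1 + 502/15.6) = 48 × 33.1795 ≈ 1592.615 mm = 1592.615/304.8 ft = 5.22512 ft.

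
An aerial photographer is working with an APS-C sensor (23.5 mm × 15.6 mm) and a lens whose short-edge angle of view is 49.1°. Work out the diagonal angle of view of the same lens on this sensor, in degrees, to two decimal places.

79.11°

From the short-edge AOV: f = 15.6 / (2·tan(24.55°)) = 15.6 / 0.91356 ≈ 17.0760 mm.
Sensor diagonal = √(23.5² + 15.6²) = √795.6100 ≈ 28.2066 mm.
Diagonal AOV = 2·arctan(28.2066 / (2 × 17.0760)) = 2·arctan(0.82591) ≈ 79.1073°.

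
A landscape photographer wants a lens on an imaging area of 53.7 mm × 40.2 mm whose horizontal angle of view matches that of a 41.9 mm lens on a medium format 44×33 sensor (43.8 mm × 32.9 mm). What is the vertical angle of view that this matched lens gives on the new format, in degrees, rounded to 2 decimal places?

42.74°

Equal horizontal AOV ⇒ f₂ = f₁ · 53.7/43.8 = 41.9 × 1.22603 ≈ 51.3705 mm.
Vertical AOV on the new format = 2·arctan(40.2 / (2 × 51.3705)) = 2·arctan(0.39127) ≈ 42.7383°.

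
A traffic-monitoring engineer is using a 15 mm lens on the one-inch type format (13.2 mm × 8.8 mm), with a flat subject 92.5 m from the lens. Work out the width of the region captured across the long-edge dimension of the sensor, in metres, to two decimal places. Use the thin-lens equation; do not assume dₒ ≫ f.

81.39 m

dₒ: 92.5 m = 92500 mm.
Similar triangles through the lens centre give W/dₒ = w/dᵢ; with 1/f = 1/dₒ + 1/dᵢ this gives W = w·(dₒ − f)/f.
W = 13.2 mm × (92500 − 15) / 15 = 13.2 × 6165.6667 ≈ 81386.800 mm = 81.3868 m.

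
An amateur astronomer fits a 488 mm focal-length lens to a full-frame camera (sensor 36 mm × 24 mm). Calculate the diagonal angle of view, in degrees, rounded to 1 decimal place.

Sensor diagonal = √(36² + 24²) = √1872.0000 ≈ 43.2666 mm.
Angle of view α = 2·arctan(d/2f) with d = 43.2666 mm and f = 488 mm.
d/2f = 0.04433; arctan(0.04433) ≈ 2.5383°, so α ≈ 5.0766°.

5.1°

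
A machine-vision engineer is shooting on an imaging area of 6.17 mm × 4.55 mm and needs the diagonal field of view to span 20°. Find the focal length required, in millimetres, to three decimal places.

21.739 mm

Sensor diagonal = √(6.17² + 4.55²) = √58.7714 ≈ 7.6663 mm.
From α = 2·arctan(d/2f) we get f = d / (2·tan(α/2)).
With d = 7.6663 mm and α/2 = 10°, tan(α/2) ≈ 0.17633, so f ≈ 7.6663 / 0.35265 ≈ 21.7387 mm.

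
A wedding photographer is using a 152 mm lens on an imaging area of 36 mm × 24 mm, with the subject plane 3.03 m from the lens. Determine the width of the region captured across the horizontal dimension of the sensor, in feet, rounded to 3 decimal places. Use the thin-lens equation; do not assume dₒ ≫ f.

2.236 ft

dₒ: 3.03 m = 3030 mm.
Similar triangles through the lens centre give W/dₒ = w/dᵢ; with 1/f = 1/dₒ + 1/dᵢ this gives W = w·(dₒ − f)/f.
W = 36 mm × (3030 − 152) / 152 = 36 × 18.9342 ≈ 681.632 mm = 681.632/304.8 ft = 2.23632 ft.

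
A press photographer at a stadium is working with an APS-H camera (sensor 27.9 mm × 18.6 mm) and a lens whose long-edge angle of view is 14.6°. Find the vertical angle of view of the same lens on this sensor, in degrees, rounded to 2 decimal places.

9.76°

From the long-edge AOV: f = 27.9 / (2·tan(7.3°)) = 27.9 / 0.25621 ≈ 108.8968 mm.
Vertical AOV = 2·arctan(18.6 / (2 × 108.8968)) = 2·arctan(0.08540) ≈ 9.7627°.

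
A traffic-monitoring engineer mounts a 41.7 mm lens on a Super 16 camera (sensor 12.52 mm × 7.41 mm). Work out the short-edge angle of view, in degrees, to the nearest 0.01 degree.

10.15°

Angle of view α = 2·arctan(h/2f) with h = 7.41 mm and f = 41.7 mm.
h/2f = 0.08885; arctan(0.08885) ≈ 5.0773°, so α ≈ 10.1547°.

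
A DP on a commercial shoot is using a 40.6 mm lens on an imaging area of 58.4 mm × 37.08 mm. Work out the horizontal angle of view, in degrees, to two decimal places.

71.45°

Angle of view α = 2·arctan(w/2f) with w = 58.4 mm and f = 40.6 mm.
w/2f = 0.71921; arctan(0.71921) ≈ 35.7241°, so α ≈ 71.4483°.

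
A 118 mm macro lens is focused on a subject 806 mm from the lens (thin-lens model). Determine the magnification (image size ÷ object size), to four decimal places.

Thin lens: 1/f = 1/dₒ + 1/dᵢ → 1/dᵢ = 1/118 − 1/806 = 0.0072339 mm⁻¹, so dᵢ ≈ 138.2384 mm.
Magnification m = dᵢ/dₒ = 138.2384/806 ≈ 0.17151.

0.1715×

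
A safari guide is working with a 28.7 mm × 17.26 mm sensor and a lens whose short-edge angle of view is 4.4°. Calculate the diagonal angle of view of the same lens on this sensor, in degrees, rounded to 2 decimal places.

From the short-edge AOV: f = 17.26 / (2·tan(2.2°)) = 17.26 / 0.07683 ≈ 224.6452 mm.
Sensor diagonal = √(28.7² + 17.26²) = √1121.5976 ≈ 33.4903 mm.
Diagonal AOV = 2·arctan(33.4903 / (2 × 224.6452)) = 2·arctan(0.07454) ≈ 8.5259°.

8.53°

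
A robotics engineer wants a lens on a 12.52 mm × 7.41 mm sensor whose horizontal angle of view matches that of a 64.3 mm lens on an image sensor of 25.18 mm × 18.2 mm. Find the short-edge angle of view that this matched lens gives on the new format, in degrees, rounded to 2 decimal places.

Equal horizontal AOV ⇒ f₂ = f₁ · 12.52/25.18 = 64.3 × 0.49722 ≈ 31.9712 mm.
Short-edge AOV on the new format = 2·arctan(7.41 / (2 × 31.9712)) = 2·arctan(0.11589) ≈ 13.2205°.

13.22°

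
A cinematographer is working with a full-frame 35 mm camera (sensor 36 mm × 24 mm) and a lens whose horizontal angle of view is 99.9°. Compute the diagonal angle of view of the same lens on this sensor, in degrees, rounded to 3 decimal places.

110.061°

From the horizontal AOV: f = 36 / (2·tan(49.95°)) = 36 / 2.37929 ≈ 15.1306 mm.
Sensor diagonal = √(36² + 24²) = √1872.0000 ≈ 43.2666 mm.
Diagonal AOV = 2·arctan(43.2666 / (2 × 15.1306)) = 2·arctan(1.42977) ≈ 110.0612°.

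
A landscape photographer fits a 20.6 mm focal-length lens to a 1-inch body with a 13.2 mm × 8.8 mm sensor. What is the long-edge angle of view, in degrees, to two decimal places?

Angle of view α = 2·arctan(w/2f) with w = 13.2 mm and f = 20.6 mm.
w/2f = 0.32039; arctan(0.32039) ≈ 17.7649°, so α ≈ 35.5297°.

35.53°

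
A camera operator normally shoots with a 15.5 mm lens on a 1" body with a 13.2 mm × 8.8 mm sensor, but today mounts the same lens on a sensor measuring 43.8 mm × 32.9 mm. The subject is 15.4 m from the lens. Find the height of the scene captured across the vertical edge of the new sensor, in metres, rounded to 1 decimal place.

The focal length stays 15.5 mm; the relevant sensor dimension is now h = 32.9 mm. Object distance dₒ = 15.4 m = 15400 mm.
Thin-lens field height W = h·(dₒ − f)/f = 32.9 × (15400 − 15.5)/15.5 ≈ 32654.842 mm = 32.6548 m.

32.7 m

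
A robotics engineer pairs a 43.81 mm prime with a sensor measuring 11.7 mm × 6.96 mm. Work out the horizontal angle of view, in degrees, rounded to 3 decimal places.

Angle of view α = 2·arctan(w/2f) with w = 11.7 mm and f = 43.81 mm.
w/2f = 0.13353; arctan(0.13353) ≈ 7.6058°, so α ≈ 15.2116°.

15.212°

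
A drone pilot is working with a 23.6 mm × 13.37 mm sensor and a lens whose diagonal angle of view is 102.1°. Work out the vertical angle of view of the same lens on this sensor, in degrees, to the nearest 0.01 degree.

62.75°

Sensor diagonal = √(23.6² + 13.37²) = √735.7169 ≈ 27.1241 mm.
From the diagonal AOV: f = 27.1241 / (2·tan(51.05°)) = 27.1241 / 2.47421 ≈ 10.9628 mm.
Vertical AOV = 2·arctan(13.37 / (2 × 10.9628)) = 2·arctan(0.60979) ≈ 62.7490°.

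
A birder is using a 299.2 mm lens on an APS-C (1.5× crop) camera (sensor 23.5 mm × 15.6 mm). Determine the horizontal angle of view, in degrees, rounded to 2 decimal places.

4.50°

Angle of view α = 2·arctan(w/2f) with w = 23.5 mm and f = 299.2 mm.
w/2f = 0.03927; arctan(0.03927) ≈ 2.2489°, so α ≈ 4.4979°.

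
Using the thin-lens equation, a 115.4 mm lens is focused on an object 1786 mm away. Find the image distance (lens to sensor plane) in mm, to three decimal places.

123.371 mm

1/dᵢ = 1/f − 1/dₒ = 1/115.4 − 1/1786 = 0.0081056 mm⁻¹.
dᵢ = 1/0.0081056 ≈ 123.3715 mm.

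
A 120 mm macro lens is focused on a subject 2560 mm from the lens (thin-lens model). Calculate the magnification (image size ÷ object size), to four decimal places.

0.0492×

Thin lens: 1/f = 1/dₒ + 1/dᵢ → 1/dᵢ = 1/120 − 1/2560 = 0.0079427 mm⁻¹, so dᵢ ≈ 125.9016 mm.
Magnification m = dᵢ/dₒ = 125.9016/2560 ≈ 0.04918.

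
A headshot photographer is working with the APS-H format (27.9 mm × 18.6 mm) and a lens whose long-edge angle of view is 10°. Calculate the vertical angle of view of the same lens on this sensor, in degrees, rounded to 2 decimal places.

From the long-edge AOV: f = 27.9 / (2·tan(5°)) = 27.9 / 0.17498 ≈ 159.4492 mm.
Vertical AOV = 2·arctan(18.6 / (2 × 159.4492)) = 2·arctan(0.05833) ≈ 6.6761°.

6.68°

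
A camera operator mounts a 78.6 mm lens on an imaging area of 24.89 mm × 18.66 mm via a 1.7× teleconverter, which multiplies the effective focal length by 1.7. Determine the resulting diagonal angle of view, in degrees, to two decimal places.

13.28°

Effective focal length f = 78.6 × 1.7 = 133.62 mm.
Sensor diagonal = √(24.89² + 18.66²) = √967.7077 ≈ 31.1080 mm.
α = 2·arctan(31.108 / (2 × 133.62)) = 2·arctan(0.11640) ≈ 13.2792°.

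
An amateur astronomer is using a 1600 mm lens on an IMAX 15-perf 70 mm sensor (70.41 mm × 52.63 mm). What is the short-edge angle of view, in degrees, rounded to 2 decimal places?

Angle of view α = 2·arctan(h/2f) with h = 52.63 mm and f = 1600 mm.
h/2f = 0.01645; arctan(0.01645) ≈ 0.9423°, so α ≈ 1.8845°.

1.88°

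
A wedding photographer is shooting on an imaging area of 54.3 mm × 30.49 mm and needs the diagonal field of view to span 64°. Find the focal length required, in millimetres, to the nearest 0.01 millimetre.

Sensor diagonal = √(54.3² + 30.49²) = √3878.1301 ≈ 62.2746 mm.
From α = 2·arctan(d/2f) we get f = d / (2·tan(α/2)).
With d = 62.2746 mm and α/2 = 32°, tan(α/2) ≈ 0.62487, so f ≈ 62.2746 / 1.24974 ≈ 49.8301 mm.

49.83 mm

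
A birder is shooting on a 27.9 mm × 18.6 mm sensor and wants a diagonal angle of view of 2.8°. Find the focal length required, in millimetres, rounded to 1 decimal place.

686.0 mm

Sensor diagonal = √(27.9² + 18.6²) = √1124.3700 ≈ 33.5316 mm.
From α = 2·arctan(d/2f) we get f = d / (2·tan(α/2)).
With d = 33.5316 mm and α/2 = 1.4°, tan(α/2) ≈ 0.02444, so f ≈ 33.5316 / 0.04888 ≈ 686.0137 mm.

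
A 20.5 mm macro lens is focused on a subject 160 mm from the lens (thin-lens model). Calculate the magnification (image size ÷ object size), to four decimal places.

Thin lens: 1/f = 1/dₒ + 1/dᵢ → 1/dᵢ = 1/20.5 − 1/160 = 0.0425305 mm⁻¹, so dᵢ ≈ 23.5125 mm.
Magnification m = dᵢ/dₒ = 23.5125/160 ≈ 0.14695.

0.1470×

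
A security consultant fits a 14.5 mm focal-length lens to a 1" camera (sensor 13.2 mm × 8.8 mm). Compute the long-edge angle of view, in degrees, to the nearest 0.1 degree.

Angle of view α = 2·arctan(w/2f) with w = 13.2 mm and f = 14.5 mm.
w/2f = 0.45517; arctan(0.45517) ≈ 24.4737°, so α ≈ 48.9474°.

48.9°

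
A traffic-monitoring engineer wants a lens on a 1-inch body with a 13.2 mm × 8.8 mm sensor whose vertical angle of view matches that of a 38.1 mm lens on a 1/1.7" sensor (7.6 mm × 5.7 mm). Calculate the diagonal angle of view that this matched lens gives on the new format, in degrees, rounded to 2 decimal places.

15.36°

Equal vertical AOV ⇒ f₂ = f₁ · 8.8/5.7 = 38.1 × 1.54386 ≈ 58.8211 mm.
Sensor diagonal = √(13.2² + 8.8²) = √251.6800 ≈ 15.8644 mm.
Diagonal AOV on the new format = 2·arctan(15.8644 / (2 × 58.8211)) = 2·arctan(0.13485) ≈ 15.3604°.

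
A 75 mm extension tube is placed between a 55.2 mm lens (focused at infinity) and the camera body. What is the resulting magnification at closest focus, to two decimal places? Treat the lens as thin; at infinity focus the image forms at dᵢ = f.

1.36×

The tube moves the image plane from f to f + e, so dᵢ = 55.2 + 75 = 130.2 mm. Focus is achieved when 1/f = 1/dₒ + 1/dᵢ, giving dₒ = 1/(1/f − 1/(f+e)).
Magnification m = dᵢ/dₒ = (f+e)·(1/f − 1/(f+e)) = e/f = 75/55.2 ≈ 1.3587.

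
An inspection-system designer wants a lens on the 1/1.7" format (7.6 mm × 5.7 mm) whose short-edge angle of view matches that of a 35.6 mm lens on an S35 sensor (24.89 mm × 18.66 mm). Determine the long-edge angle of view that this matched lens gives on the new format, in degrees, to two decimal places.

38.52°

Equal short-edge AOV ⇒ f₂ = f₁ · 5.7/18.66 = 35.6 × 0.30547 ≈ 10.8746 mm.
Long-edge AOV on the new format = 2·arctan(7.6 / (2 × 10.8746)) = 2·arctan(0.34944) ≈ 38.5227°.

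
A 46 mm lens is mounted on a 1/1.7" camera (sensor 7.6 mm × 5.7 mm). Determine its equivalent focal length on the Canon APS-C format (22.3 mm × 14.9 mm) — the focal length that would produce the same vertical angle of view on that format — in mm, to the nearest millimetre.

120 mm

Equal angle of view means equal height/f ratio, so f₂ = f₁ · (height₂/height₁) = 46 × 14.9/5.7.
f₂ = 46 × 2.61404 ≈ 120.246 mm.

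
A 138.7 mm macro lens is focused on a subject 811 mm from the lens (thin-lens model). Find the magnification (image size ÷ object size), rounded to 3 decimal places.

0.206×

Thin lens: 1/f = 1/dₒ + 1/dᵢ → 1/dᵢ = 1/138.7 − 1/811 = 0.0059768 mm⁻¹, so dᵢ ≈ 167.3147 mm.
Magnification m = dᵢ/dₒ = 167.3147/811 ≈ 0.20631.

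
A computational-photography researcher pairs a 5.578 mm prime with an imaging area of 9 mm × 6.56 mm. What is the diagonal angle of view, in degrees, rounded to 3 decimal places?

89.903°

Sensor diagonal = √(9² + 6.56²) = √124.0336 ≈ 11.1370 mm.
Angle of view α = 2·arctan(d/2f) with d = 11.1370 mm and f = 5.578 mm.
d/2f = 0.99830; arctan(0.99830) ≈ 44.9513°, so α ≈ 89.9025°.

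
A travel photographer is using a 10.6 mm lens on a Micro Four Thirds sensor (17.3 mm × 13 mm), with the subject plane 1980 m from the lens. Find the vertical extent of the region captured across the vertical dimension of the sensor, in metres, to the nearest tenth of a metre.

2428.3 m

dₒ: 1980 m = 1.98e+06 mm.
Similar triangles through the lens centre give W/dₒ = h/dᵢ; with 1/f = 1/dₒ + 1/dᵢ this gives W = h·(dₒ − f)/f.
W = 13 mm × (1.98e+06 − 10.6) / 10.6 = 13 × 186791.4528 ≈ 2428288.887 mm = 2428.29 m.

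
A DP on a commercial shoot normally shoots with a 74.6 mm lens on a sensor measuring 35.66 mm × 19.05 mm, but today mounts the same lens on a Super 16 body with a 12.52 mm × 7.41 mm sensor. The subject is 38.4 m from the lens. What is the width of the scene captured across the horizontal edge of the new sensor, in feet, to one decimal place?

21.1 ft

The focal length stays 74.6 mm; the relevant sensor dimension is now w = 12.52 mm. Object distance dₒ = 38.4 m = 38400 mm.
Thin-lens field width W = w·(dₒ − f)/f = 12.52 × (38400 − 74.6)/74.6 ≈ 6432.091 mm = 6432.091/304.8 ft = 21.1027 ft.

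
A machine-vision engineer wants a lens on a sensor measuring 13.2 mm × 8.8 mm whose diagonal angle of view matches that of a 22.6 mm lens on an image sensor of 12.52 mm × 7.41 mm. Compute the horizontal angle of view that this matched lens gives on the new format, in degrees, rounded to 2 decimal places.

29.99°

Sensor diagonal = √(12.52² + 7.41²) = √211.6585 ≈ 14.5485 mm.
Sensor diagonal = √(13.2² + 8.8²) = √251.6800 ≈ 15.8644 mm.
Equal diagonal AOV ⇒ f₂ = f₁ · 15.8644/14.5485 = 22.6 × 1.09045 ≈ 24.6442 mm.
Horizontal AOV on the new format = 2·arctan(13.2 / (2 × 24.6442)) = 2·arctan(0.26781) ≈ 29.9853°.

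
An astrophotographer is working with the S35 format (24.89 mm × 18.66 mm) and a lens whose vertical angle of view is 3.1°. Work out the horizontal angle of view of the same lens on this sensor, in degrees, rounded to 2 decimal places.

From the vertical AOV: f = 18.66 / (2·tan(1.55°)) = 18.66 / 0.05412 ≈ 344.7995 mm.
Horizontal AOV = 2·arctan(24.89 / (2 × 344.7995)) = 2·arctan(0.03609) ≈ 4.1342°.

4.13°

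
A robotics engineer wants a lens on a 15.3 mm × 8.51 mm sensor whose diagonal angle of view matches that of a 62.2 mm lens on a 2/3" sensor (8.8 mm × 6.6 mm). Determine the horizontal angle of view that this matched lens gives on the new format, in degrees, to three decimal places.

8.838°

Sensor diagonal = √(8.8² + 6.6²) = √121.0000 ≈ 11.0000 mm.
Sensor diagonal = √(15.3² + 8.51²) = √306.5101 ≈ 17.5074 mm.
Equal diagonal AOV ⇒ f₂ = f₁ · 17.5074/11.0000 = 62.2 × 1.59158 ≈ 98.9966 mm.
Horizontal AOV on the new format = 2·arctan(15.3 / (2 × 98.9966)) = 2·arctan(0.07728) ≈ 8.8375°.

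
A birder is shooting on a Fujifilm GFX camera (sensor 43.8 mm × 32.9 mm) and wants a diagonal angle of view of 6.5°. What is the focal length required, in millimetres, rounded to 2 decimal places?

Sensor diagonal = √(43.8² + 32.9²) = √3000.8500 ≈ 54.7800 mm.
From α = 2·arctan(d/2f) we get f = d / (2·tan(α/2)).
With d = 54.7800 mm and α/2 = 3.25°, tan(α/2) ≈ 0.05678, so f ≈ 54.7800 / 0.11357 ≈ 482.3533 mm.

482.35 mm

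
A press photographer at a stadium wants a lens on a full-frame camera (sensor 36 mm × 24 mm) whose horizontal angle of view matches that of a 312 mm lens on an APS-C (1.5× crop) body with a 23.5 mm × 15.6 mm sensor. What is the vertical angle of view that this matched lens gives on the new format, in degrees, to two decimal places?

2.88°

Equal horizontal AOV ⇒ f₂ = f₁ · 36/23.5 = 312 × 1.53191 ≈ 477.9574 mm.
Vertical AOV on the new format = 2·arctan(24 / (2 × 477.9574)) = 2·arctan(0.02511) ≈ 2.8764°.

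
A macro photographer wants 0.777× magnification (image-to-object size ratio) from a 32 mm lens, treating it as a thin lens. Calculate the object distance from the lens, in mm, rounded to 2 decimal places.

73.18 mm

With m = dᵢ/dₒ and 1/f = 1/dₒ + 1/dᵢ, substituting dᵢ = m·dₒ gives 1/f = (1 + 1/m)/dₒ, hence dₒ = f·(1 + 1/m).
dₒ = 32 × (1 + 1/0.777) = 32 × 2.28700 ≈ 73.184 mm.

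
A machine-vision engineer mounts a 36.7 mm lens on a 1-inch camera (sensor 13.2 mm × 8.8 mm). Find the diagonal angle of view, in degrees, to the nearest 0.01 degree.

Sensor diagonal = √(13.2² + 8.8²) = √251.6800 ≈ 15.8644 mm.
Angle of view α = 2·arctan(d/2f) with d = 15.8644 mm and f = 36.7 mm.
d/2f = 0.21614; arctan(0.21614) ≈ 12.1961°, so α ≈ 24.3922°.

24.39°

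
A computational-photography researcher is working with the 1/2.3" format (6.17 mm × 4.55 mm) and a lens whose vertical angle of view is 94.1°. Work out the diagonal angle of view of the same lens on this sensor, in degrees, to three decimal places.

From the vertical AOV: f = 4.55 / (2·tan(47.05°)) = 4.55 / 2.14849 ≈ 2.1178 mm.
Sensor diagonal = √(6.17² + 4.55²) = √58.7714 ≈ 7.6663 mm.
Diagonal AOV = 2·arctan(7.6663 / (2 × 2.1178)) = 2·arctan(1.80999) ≈ 122.1596°.

122.160°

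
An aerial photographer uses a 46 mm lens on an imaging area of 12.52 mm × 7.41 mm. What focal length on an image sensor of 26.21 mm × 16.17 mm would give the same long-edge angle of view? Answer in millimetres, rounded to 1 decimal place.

Equal angle of view means equal width/f ratio, so f₂ = f₁ · (width₂/width₁) = 46 × 26.21/12.52.
f₂ = 46 × 2.09345 ≈ 96.299 mm.

96.3 mm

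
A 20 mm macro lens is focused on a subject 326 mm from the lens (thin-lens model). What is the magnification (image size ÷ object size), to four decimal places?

0.0654×

Thin lens: 1/f = 1/dₒ + 1/dᵢ → 1/dᵢ = 1/20 − 1/326 = 0.0469325 mm⁻¹, so dᵢ ≈ 21.3072 mm.
Magnification m = dᵢ/dₒ = 21.3072/326 ≈ 0.06536.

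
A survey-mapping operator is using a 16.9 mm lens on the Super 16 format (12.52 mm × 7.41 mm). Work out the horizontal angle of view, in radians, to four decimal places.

0.7095 rad

Angle of view α = 2·arctan(w/2f) with w = 12.52 mm and f = 16.9 mm.
w/2f = 0.37041; arctan(0.37041) ≈ 0.3547 rad, so α ≈ 0.7095 rad.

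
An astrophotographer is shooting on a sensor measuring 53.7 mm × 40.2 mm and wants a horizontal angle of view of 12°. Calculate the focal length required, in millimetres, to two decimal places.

From α = 2·arctan(w/2f) we get f = w / (2·tan(α/2)).
With w = 53.7 mm and α/2 = 6°, tan(α/2) ≈ 0.10510, so f ≈ 53.7 / 0.21021 ≈ 255.4607 mm.

255.46 mm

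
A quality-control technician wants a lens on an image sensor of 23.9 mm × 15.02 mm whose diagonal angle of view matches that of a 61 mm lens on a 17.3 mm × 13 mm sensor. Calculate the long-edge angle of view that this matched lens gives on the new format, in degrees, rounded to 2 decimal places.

Sensor diagonal = √(17.3² + 13²) = √468.2900 ≈ 21.6400 mm.
Sensor diagonal = √(23.9² + 15.02²) = √796.8104 ≈ 28.2278 mm.
Equal diagonal AOV ⇒ f₂ = f₁ · 28.2278/21.6400 = 61 × 1.30443 ≈ 79.5701 mm.
Long-edge AOV on the new format = 2·arctan(23.9 / (2 × 79.5701)) = 2·arctan(0.15018) ≈ 17.0819°.

17.08°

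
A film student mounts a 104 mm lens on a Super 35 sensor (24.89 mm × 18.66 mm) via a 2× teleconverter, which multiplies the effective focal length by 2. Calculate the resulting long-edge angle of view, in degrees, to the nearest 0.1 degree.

6.8°

Effective focal length f = 104 × 2 = 208 mm.
α = 2·arctan(24.89 / (2 × 208)) = 2·arctan(0.05983) ≈ 6.8480°.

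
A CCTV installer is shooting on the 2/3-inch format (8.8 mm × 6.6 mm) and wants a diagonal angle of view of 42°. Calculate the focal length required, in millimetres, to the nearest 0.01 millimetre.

14.33 mm

Sensor diagonal = √(8.8² + 6.6²) = √121.0000 ≈ 11.0000 mm.
From α = 2·arctan(d/2f) we get f = d / (2·tan(α/2)).
With d = 11.0000 mm and α/2 = 21°, tan(α/2) ≈ 0.38386, so f ≈ 11.0000 / 0.76773 ≈ 14.3280 mm.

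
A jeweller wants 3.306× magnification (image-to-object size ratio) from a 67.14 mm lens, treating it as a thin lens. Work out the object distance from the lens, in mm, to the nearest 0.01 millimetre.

With m = dᵢ/dₒ and 1/f = 1/dₒ + 1/dᵢ, substituting dᵢ = m·dₒ gives 1/f = (1 + 1/m)/dₒ, hence dₒ = f·(1 + 1/m).
dₒ = 67.14 × (1 + 1/3.306) = 67.14 × 1.30248 ≈ 87.449 mm.

87.45 mm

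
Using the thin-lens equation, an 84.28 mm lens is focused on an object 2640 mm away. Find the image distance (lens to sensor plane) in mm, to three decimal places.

87.059 mm

1/dᵢ = 1/f − 1/dₒ = 1/84.28 − 1/2640 = 0.0114864 mm⁻¹.
dᵢ = 1/0.0114864 ≈ 87.0593 mm.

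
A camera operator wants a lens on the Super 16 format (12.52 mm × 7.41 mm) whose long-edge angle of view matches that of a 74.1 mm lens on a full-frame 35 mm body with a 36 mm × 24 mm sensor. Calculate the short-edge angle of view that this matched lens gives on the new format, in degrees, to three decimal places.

Equal long-edge AOV ⇒ f₂ = f₁ · 12.52/36 = 74.1 × 0.34778 ≈ 25.7703 mm.
Short-edge AOV on the new format = 2·arctan(7.41 / (2 × 25.7703)) = 2·arctan(0.14377) ≈ 16.3627°.

16.363°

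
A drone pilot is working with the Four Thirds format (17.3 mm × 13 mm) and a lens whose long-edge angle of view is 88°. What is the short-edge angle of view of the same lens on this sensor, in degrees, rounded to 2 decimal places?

From the long-edge AOV: f = 17.3 / (2·tan(44°)) = 17.3 / 1.93138 ≈ 8.9573 mm.
Short-edge AOV = 2·arctan(13 / (2 × 8.9573)) = 2·arctan(0.72566) ≈ 71.9339°.

71.93°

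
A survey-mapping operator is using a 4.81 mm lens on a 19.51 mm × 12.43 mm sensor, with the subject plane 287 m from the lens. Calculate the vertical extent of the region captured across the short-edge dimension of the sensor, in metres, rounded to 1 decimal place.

741.7 m

dₒ: 287 m = 287000 mm.
Similar triangles through the lens centre give W/dₒ = h/dᵢ; with 1/f = 1/dₒ + 1/dᵢ this gives W = h·(dₒ − f)/f.
W = 12.43 mm × (287000 − 4.81) / 4.81 = 12.43 × 59666.3597 ≈ 741652.851 mm = 741.653 m.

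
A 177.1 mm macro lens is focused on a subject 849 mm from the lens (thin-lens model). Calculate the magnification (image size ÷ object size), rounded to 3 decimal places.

Thin lens: 1/f = 1/dₒ + 1/dᵢ → 1/dᵢ = 1/177.1 − 1/849 = 0.0044687 mm⁻¹, so dᵢ ≈ 223.7802 mm.
Magnification m = dᵢ/dₒ = 223.7802/849 ≈ 0.26358.

0.264×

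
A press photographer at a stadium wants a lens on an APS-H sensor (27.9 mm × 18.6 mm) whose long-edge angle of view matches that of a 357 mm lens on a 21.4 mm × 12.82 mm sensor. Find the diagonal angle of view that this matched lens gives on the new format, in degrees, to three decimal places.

Equal long-edge AOV ⇒ f₂ = f₁ · 27.9/21.4 = 357 × 1.30374 ≈ 465.4346 mm.
Sensor diagonal = √(27.9² + 18.6²) = √1124.3700 ≈ 33.5316 mm.
Diagonal AOV on the new format = 2·arctan(33.5316 / (2 × 465.4346)) = 2·arctan(0.03602) ≈ 4.1260°.

4.126°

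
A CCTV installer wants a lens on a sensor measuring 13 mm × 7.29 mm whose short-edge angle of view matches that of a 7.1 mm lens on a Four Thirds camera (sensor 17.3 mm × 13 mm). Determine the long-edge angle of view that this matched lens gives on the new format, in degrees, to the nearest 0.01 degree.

Equal short-edge AOV ⇒ f₂ = f₁ · 7.29/13 = 7.1 × 0.56077 ≈ 3.9815 mm.
Long-edge AOV on the new format = 2·arctan(13 / (2 × 3.9815)) = 2·arctan(1.63257) ≈ 117.0223°.

117.02°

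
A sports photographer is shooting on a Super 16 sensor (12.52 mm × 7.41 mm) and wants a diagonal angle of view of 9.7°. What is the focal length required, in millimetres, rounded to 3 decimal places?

85.729 mm

Sensor diagonal = √(12.52² + 7.41²) = √211.6585 ≈ 14.5485 mm.
From α = 2·arctan(d/2f) we get f = d / (2·tan(α/2)).
With d = 14.5485 mm and α/2 = 4.85°, tan(α/2) ≈ 0.08485, so f ≈ 14.5485 / 0.16970 ≈ 85.7294 mm.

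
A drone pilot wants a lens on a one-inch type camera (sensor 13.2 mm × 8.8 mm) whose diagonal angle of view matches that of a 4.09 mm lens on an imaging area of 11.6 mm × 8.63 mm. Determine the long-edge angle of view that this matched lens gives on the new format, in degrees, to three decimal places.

111.571°

Sensor diagonal = √(11.6² + 8.63²) = √209.0369 ≈ 14.4581 mm.
Sensor diagonal = √(13.2² + 8.8²) = √251.6800 ≈ 15.8644 mm.
Equal diagonal AOV ⇒ f₂ = f₁ · 15.8644/14.4581 = 4.09 × 1.09727 ≈ 4.4878 mm.
Long-edge AOV on the new format = 2·arctan(13.2 / (2 × 4.4878)) = 2·arctan(1.47064) ≈ 111.5706°.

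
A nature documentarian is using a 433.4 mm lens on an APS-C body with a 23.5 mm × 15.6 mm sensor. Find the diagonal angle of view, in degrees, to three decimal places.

3.728°

Sensor diagonal = √(23.5² + 15.6²) = √795.6100 ≈ 28.2066 mm.
Angle of view α = 2·arctan(d/2f) with d = 28.2066 mm and f = 433.4 mm.
d/2f = 0.03254; arctan(0.03254) ≈ 1.8638°, so α ≈ 3.7276°.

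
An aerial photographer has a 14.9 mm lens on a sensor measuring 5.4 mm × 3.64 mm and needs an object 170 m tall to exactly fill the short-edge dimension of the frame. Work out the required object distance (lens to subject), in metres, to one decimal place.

W: 170 m = 170000 mm.
Magnification m = h/W = dᵢ/dₒ; combined with 1/f = 1/dₒ + 1/dᵢ this gives dₒ = f·(1 + W/h).
dₒ = 14.9 mm × (1 + 170000/3.64) = 14.9 × 46704.2967 ≈ 695894.021 mm = 695.894 m.

695.9 m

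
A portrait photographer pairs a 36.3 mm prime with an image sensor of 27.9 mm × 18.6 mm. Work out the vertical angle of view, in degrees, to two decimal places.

28.74°

Angle of view α = 2·arctan(h/2f) with h = 18.6 mm and f = 36.3 mm.
h/2f = 0.25620; arctan(0.25620) ≈ 14.3700°, so α ≈ 28.7400°.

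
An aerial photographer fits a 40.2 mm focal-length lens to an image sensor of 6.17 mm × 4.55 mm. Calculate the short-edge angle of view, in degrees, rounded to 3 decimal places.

6.478°

Angle of view α = 2·arctan(h/2f) with h = 4.55 mm and f = 40.2 mm.
h/2f = 0.05659; arctan(0.05659) ≈ 3.2390°, so α ≈ 6.4781°.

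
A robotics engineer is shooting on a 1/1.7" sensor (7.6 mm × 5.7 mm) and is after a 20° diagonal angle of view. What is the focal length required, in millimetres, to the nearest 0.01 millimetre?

Sensor diagonal = √(7.6² + 5.7²) = √90.2500 ≈ 9.5000 mm.
From α = 2·arctan(d/2f) we get f = d / (2·tan(α/2)).
With d = 9.5000 mm and α/2 = 10°, tan(α/2) ≈ 0.17633, so f ≈ 9.5000 / 0.35265 ≈ 26.9386 mm.

26.94 mm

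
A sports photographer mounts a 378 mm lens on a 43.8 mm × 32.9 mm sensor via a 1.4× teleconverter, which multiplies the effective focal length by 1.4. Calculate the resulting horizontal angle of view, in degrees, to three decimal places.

Effective focal length f = 378 × 1.4 = 529.2 mm.
α = 2·arctan(43.8 / (2 × 529.2)) = 2·arctan(0.04138) ≈ 4.7395°.

4.739°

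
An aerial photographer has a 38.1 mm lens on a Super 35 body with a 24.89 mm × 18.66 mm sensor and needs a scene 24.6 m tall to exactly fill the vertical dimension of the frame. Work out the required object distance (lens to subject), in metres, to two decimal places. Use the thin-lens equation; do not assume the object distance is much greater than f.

W: 24.6 m = 24600 mm.
Magnification m = h/W = dᵢ/dₒ; combined with 1/f = 1/dₒ + 1/dᵢ this gives dₒ = f·(1 + W/h).
dₒ = 38.1 mm × (1 + 24600/18.66) = 38.1 × 1319.3280 ≈ 50266.396 mm = 50.2664 m.

50.27 m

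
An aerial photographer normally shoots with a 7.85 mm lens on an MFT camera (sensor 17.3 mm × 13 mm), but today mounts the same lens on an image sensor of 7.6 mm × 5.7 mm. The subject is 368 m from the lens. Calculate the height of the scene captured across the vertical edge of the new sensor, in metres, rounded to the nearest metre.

267 m

The focal length stays 7.85 mm; the relevant sensor dimension is now h = 5.7 mm. Object distance dₒ = 368 m = 368000 mm.
Thin-lens field height W = h·(dₒ − f)/f = 5.7 × (368000 − 7.85)/7.85 ≈ 267204.491 mm = 267.204 m.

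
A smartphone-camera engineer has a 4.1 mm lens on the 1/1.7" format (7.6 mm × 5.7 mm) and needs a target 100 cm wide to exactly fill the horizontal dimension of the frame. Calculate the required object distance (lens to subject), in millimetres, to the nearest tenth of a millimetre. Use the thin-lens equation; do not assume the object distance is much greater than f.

543.6 mm

W: 100 cm = 1000 mm.
Magnification m = w/W = dᵢ/dₒ; combined with 1/f = 1/dₒ + 1/dᵢ this gives dₒ = f·(1 + W/w).
dₒ = 4.1 mm × (1 + 1000/7.6) = 4.1 × 132.5789 ≈ 543.574 mm.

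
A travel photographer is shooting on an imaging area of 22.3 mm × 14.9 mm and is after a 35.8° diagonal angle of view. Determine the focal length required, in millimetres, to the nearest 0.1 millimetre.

Sensor diagonal = √(22.3² + 14.9²) = √719.3000 ≈ 26.8198 mm.
From α = 2·arctan(d/2f) we get f = d / (2·tan(α/2)).
With d = 26.8198 mm and α/2 = 17.9°, tan(α/2) ≈ 0.32299, so f ≈ 26.8198 / 0.64598 ≈ 41.5178 mm.

41.5 mm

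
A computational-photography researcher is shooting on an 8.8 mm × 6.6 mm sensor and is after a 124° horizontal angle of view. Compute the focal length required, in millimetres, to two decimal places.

From α = 2·arctan(w/2f) we get f = w / (2·tan(α/2)).
With w = 8.8 mm and α/2 = 62°, tan(α/2) ≈ 1.88073, so f ≈ 8.8 / 3.76145 ≈ 2.3395 mm.

2.34 mm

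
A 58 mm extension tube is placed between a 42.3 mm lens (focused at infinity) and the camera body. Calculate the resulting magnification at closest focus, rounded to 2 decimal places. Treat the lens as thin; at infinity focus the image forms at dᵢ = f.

1.37×

The tube moves the image plane from f to f + e, so dᵢ = 42.3 + 58 = 100.3 mm. Focus is achieved when 1/f = 1/dₒ + 1/dᵢ, giving dₒ = 1/(1/f − 1/(f+e)).
Magnification m = dᵢ/dₒ = (f+e)·(1/f − 1/(f+e)) = e/f = 58/42.3 ≈ 1.3712.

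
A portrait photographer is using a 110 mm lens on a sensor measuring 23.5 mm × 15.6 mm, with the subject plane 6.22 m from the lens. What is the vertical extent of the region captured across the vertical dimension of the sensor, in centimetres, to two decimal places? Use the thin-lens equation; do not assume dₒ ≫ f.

86.65 cm

dₒ: 6.22 m = 6220 mm.
Similar triangles through the lens centre give W/dₒ = h/dᵢ; with 1/f = 1/dₒ + 1/dᵢ this gives W = h·(dₒ − f)/f.
W = 15.6 mm × (6220 − 110) / 110 = 15.6 × 55.5455 ≈ 866.509 mm = 86.6509 cm.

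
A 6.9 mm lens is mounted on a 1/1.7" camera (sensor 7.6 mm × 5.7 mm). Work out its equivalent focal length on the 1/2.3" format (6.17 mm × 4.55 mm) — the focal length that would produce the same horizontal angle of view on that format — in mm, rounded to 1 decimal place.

Equal angle of view means equal width/f ratio, so f₂ = f₁ · (width₂/width₁) = 6.9 × 6.17/7.6.
f₂ = 6.9 × 0.81184 ≈ 5.602 mm.

5.6 mm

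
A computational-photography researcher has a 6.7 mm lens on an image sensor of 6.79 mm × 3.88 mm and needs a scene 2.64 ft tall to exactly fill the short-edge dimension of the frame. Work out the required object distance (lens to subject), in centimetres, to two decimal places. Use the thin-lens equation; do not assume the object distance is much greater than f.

W: 2.64 ft × 304.8 mm/ft = 804.67 mm.
Magnification m = h/W = dᵢ/dₒ; combined with 1/f = 1/dₒ + 1/dᵢ this gives dₒ = f·(1 + W/h).
dₒ = 6.7 mm × (1 + 804.672/3.88) = 6.7 × 208.3897 ≈ 1396.211 mm = 139.621 cm.

139.62 cm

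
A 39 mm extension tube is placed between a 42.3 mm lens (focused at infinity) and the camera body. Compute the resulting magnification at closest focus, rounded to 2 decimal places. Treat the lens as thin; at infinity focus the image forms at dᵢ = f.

0.92×

The tube moves the image plane from f to f + e, so dᵢ = 42.3 + 39 = 81.3 mm. Focus is achieved when 1/f = 1/dₒ + 1/dᵢ, giving dₒ = 1/(1/f − 1/(f+e)).
Magnification m = dᵢ/dₒ = (f+e)·(1/f − 1/(f+e)) = e/f = 39/42.3 ≈ 0.9220.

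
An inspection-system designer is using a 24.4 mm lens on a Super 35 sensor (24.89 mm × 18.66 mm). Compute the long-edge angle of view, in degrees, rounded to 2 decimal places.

54.05°

Angle of view α = 2·arctan(w/2f) with w = 24.89 mm and f = 24.4 mm.
w/2f = 0.51004; arctan(0.51004) ≈ 27.0234°, so α ≈ 54.0469°.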